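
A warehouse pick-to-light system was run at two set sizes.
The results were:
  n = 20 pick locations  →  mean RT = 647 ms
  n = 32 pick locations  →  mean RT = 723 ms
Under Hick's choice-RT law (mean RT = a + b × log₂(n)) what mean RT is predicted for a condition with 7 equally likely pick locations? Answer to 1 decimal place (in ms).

477.2 ms

Fit slope and intercept:
  b = (723 − 647) / (log₂ 32 − log₂ 20) = 76 / (5 − 4.3219) = 112.083 ms/bit
  a = 647 − 112.083 × 4.3219 = 162.587 ms
Then RT(7) = 162.587 + 112.083 × log₂ 7 = 162.587 + 112.083 × 2.8074 ≈ 477.243 ms.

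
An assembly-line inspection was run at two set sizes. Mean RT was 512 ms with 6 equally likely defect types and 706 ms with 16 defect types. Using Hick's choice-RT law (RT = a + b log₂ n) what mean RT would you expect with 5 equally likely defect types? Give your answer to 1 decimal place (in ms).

475.9 ms

Fit slope and intercept:
  b = (706 − 512) / (log₂ 16 − log₂ 6) = 194 / (4 − 2.5850) = 137.099 ms/bit
  a = 512 − 137.099 × 2.5850 = 157.605 ms
Then RT(5) = 157.605 + 137.099 × log₂ 5 = 157.605 + 137.099 × 2.3219 ≈ 475.938 ms.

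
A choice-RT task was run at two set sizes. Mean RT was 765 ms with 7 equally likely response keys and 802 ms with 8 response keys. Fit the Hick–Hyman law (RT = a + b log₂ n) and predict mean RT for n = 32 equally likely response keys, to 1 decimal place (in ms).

1186.1 ms

Solve the two-equation system in a and b:
  b = (802 − 765) / (log₂ 8 − log₂ 7) = 37 / (3 − 2.8074) = 192.063 ms/bit
  a = 765 − 192.063 × 2.8074 = 225.811 ms
Then RT(32) = 225.811 + 192.063 × log₂ 32 = 225.811 + 192.063 × 5 ≈ 1186.126 ms.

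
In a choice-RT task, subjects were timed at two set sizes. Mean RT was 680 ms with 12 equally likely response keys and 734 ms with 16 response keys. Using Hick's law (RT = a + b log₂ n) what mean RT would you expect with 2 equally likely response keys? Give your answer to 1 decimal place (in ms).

343.7 ms

Fit slope and intercept:
  b = (734 − 680) / (log₂ 16 − log₂ 12) = 54 / (4 − 3.5850) = 130.109 ms/bit
  a = 680 − 130.109 × 3.5850 = 213.565 ms
Then RT(2) = 213.565 + 130.109 × log₂ 2 = 213.565 + 130.109 × 1 ≈ 343.674 ms.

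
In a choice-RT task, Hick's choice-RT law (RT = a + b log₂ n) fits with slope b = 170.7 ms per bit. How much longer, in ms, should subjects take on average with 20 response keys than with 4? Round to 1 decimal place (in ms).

The intercept a cancels: ΔRT = b·(log₂ n₂ − log₂ n₁) = b·log₂(n₂/n₁).
log₂(20) − log₂(4) = 4.3219 − 2 = 2.3219.
ΔRT = 170.7 × 2.3219 = 396.353 ms.

396.4 ms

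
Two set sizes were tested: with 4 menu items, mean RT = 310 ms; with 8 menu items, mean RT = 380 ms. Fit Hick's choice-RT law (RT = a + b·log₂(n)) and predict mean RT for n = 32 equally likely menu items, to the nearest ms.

RT is linear in log₂ n, so two points fix the line:
  b = (380 − 310) / (log₂ 8 − log₂ 4) = 70 / (3 − 2) = 70 ms/bit
  a = 310 − 70 × 2 = 170 ms
Then RT(32) = 170 + 70 × log₂ 32 = 170 + 70 × 5 ≈ 520.000 ms.

520 ms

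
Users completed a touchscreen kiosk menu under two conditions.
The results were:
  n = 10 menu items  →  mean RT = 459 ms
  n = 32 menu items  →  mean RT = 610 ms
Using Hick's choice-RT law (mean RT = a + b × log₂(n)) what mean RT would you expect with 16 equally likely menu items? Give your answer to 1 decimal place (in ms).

520.0 ms

RT is linear in log₂ n, so two points fix the line:
  b = (610 − 459) / (log₂ 32 − log₂ 10) = 151 / (5 − 3.3219) = 89.984 ms/bit
  a = 459 − 89.984 × 3.3219 = 160.079 ms
Then RT(16) = 160.079 + 89.984 × log₂ 16 = 160.079 + 89.984 × 4 ≈ 520.016 ms.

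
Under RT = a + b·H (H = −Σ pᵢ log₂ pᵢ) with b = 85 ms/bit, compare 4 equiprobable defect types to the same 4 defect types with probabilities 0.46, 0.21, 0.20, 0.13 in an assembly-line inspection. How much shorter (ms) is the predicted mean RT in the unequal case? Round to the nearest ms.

Equiprobable entropy H₀ = log₂ 4 = 2.0000 bits.
Skewed entropy H = −Σ pᵢ log₂ pᵢ = 1.8352 bits.
ΔRT = b·(H₀ − H) = 85 × 0.1648 = 14.01 ms.

14 ms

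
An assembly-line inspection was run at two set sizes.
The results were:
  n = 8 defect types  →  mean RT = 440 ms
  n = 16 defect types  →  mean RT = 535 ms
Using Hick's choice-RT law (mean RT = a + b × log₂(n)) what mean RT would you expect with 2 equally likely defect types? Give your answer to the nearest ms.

Solve the two-equation system in a and b:
  b = (535 − 440) / (log₂ 16 − log₂ 8) = 95 / (4 − 3) = 95 ms/bit
  a = 440 − 95 × 3 = 155 ms
Then RT(2) = 155 + 95 × log₂ 2 = 155 + 95 × 1 ≈ 250.000 ms.

250 ms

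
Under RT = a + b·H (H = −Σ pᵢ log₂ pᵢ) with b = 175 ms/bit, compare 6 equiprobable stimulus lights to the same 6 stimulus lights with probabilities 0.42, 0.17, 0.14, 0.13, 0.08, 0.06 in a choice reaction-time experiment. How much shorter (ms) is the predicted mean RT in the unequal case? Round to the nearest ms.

Equiprobable entropy H₀ = log₂ 6 = 2.5850 bits.
Skewed entropy H = −Σ pᵢ log₂ pᵢ = 2.2750 bits.
ΔRT = b·(H₀ − H) = 175 × 0.3099 = 54.24 ms.

54 ms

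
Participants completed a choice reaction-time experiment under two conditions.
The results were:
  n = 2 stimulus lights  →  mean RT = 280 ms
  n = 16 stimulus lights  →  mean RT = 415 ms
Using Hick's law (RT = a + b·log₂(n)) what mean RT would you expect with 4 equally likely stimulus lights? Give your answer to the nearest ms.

RT is linear in log₂ n, so two points fix the line:
  b = (415 − 280) / (log₂ 16 − log₂ 2) = 135 / (4 − 1) = 45 ms/bit
  a = 280 − 45 × 1 = 235 ms
Then RT(4) = 235 + 45 × log₂ 4 = 235 + 45 × 2 ≈ 325.000 ms.

325 ms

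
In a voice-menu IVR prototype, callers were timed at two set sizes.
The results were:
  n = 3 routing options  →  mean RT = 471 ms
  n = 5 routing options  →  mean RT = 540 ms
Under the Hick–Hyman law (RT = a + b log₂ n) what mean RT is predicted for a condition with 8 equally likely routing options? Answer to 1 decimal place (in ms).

RT is linear in log₂ n, so two points fix the line:
  b = (540 − 471) / (log₂ 5 − log₂ 3) = 69 / (2.3219 − 1.5850) = 93.627 ms/bit
  a = 471 − 93.627 × 1.5850 = 322.604 ms
Then RT(8) = 322.604 + 93.627 × log₂ 8 = 322.604 + 93.627 × 3 ≈ 603.486 ms.

603.5 ms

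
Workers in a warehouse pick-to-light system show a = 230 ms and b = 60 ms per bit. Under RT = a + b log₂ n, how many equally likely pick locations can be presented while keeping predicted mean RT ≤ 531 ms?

60·log₂ n ≤ 531 − 230 = 301, giving log₂ n ≤ 5.0167 and n ≤ 32.372. The largest whole number is 32.

32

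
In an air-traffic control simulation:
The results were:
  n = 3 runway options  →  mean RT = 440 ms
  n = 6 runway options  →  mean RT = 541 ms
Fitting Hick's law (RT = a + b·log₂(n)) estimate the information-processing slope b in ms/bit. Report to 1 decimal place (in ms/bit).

The slope on a log₂ axis is (541 − 440) / (2.5850 − 1.5850) = 101.000 ms/bit.

101.0 ms/bit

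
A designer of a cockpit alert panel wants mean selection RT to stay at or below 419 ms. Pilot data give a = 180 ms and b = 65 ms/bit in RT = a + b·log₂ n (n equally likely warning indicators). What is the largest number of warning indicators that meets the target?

Information budget: (419 − 180)/65 = 3.6769 bits, so n ≤ 2^3.6769 = 12.790 → at most 12.

12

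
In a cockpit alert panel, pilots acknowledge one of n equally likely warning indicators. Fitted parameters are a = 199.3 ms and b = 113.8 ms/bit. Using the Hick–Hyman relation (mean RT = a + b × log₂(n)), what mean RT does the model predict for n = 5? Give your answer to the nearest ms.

log₂(5) = 2.3219 bits, so RT = 199.3 + 113.8 × 2.3219 ≈ 463.535 ms.

464 ms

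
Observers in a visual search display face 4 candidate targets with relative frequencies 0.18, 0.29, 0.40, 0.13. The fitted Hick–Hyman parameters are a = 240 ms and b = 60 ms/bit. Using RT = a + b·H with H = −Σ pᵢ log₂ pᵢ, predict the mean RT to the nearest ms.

352 ms

H = 0.18·log₂(1/0.18) + 0.29·log₂(1/0.29) + 0.40·log₂(1/0.40) + 0.13·log₂(1/0.13) = 1.8746 bits.
RT = 240 + 60 × 1.8746 = 352.48 ms.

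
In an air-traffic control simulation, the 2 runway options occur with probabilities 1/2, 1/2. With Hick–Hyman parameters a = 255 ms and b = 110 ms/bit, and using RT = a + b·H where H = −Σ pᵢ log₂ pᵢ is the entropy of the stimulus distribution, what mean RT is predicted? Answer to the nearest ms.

365 ms

Each term −pᵢ log₂ pᵢ: 0.5·1 + 0.5·1; summed, H = 1.000 bits.
Mean RT = a + bH = 255 + 110·1.000 = 365.00 ms.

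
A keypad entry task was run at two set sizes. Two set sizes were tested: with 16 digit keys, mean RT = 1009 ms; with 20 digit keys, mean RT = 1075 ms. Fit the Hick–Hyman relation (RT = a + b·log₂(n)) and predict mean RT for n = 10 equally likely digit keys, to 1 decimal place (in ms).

870.0 ms

Fit slope and intercept:
  b = (1075 − 1009) / (log₂ 20 − log₂ 16) = 66 / (4.3219 − 4) = 205.015 ms/bit
  a = 1009 − 205.015 × 4 = 188.941 ms
Then RT(10) = 188.941 + 205.015 × log₂ 10 = 188.941 + 205.015 × 3.3219 ≈ 869.985 ms.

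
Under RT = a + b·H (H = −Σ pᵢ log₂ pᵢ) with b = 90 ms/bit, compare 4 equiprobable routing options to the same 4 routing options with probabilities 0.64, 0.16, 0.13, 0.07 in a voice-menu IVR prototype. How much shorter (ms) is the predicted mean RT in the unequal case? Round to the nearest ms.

46 ms

The RT saving is b·ΔH. Equiprobable H₀ = log₂(4) = 2.0000 bits; with the given probabilities H = 1.4863 bits.
b·(H₀ − H) = 90 × (2.0000 − 1.4863) = 46.23 ms.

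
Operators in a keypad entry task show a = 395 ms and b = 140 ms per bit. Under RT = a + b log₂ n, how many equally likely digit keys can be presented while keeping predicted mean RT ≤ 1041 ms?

24

140·log₂ n ≤ 1041 − 395 = 646, giving log₂ n ≤ 4.6143 and n ≤ 24.493. The largest whole number is 24.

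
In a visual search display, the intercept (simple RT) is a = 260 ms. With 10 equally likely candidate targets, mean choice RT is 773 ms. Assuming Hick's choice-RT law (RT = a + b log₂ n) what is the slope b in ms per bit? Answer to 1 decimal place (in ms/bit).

log₂(10) = 3.3219 bits.
b = (RT − a)/log₂ n = (773 − 260) / 3.3219 = 154.428 ms/bit.

154.4 ms/bit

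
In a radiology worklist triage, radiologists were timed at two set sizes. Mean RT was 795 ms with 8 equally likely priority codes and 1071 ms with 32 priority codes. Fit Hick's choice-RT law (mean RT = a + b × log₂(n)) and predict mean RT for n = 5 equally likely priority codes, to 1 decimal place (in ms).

701.4 ms

With log₂ n on the abscissa the relation is linear; from the two conditions:
  b = (1071 − 795) / (log₂ 32 − log₂ 8) = 276 / (5 − 3) = 138.000 ms/bit
  a = 795 − 138.000 × 3 = 381.000 ms
Then RT(5) = 381.000 + 138.000 × log₂ 5 = 381.000 + 138.000 × 2.3219 ≈ 701.426 ms.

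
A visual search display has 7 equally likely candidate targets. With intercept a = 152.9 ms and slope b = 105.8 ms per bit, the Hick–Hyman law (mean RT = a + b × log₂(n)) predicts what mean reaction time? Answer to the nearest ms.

450 ms

log₂(7) = 2.8074 bits, so RT = 152.9 + 105.8 × 2.8074 ≈ 449.918 ms.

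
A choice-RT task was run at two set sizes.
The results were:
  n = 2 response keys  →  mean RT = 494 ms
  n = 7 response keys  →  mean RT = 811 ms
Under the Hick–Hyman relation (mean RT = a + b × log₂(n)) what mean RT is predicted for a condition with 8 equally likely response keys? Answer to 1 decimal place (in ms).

844.8 ms

Fit slope and intercept:
  b = (811 − 494) / (log₂ 7 − log₂ 2) = 317 / (2.8074 − 1) = 175.394 ms/bit
  a = 494 − 175.394 × 1 = 318.606 ms
Then RT(8) = 318.606 + 175.394 × log₂ 8 = 318.606 + 175.394 × 3 ≈ 844.789 ms.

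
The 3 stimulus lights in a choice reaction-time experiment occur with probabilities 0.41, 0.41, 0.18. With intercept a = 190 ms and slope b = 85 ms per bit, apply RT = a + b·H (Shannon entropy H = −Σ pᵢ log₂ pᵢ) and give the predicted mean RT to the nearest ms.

H = 0.41·log₂(1/0.41) + 0.41·log₂(1/0.41) + 0.18·log₂(1/0.18) = 1.5001 bits.
RT = 190 + 85 × 1.5001 = 317.51 ms.

318 ms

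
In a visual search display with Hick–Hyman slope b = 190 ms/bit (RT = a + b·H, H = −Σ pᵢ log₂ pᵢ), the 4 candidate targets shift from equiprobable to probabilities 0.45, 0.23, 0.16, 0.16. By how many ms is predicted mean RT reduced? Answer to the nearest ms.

28 ms

Equiprobable entropy H₀ = log₂ 4 = 2.0000 bits.
Skewed entropy H = −Σ pᵢ log₂ pᵢ = 1.8521 bits.
ΔRT = b·(H₀ − H) = 190 × 0.1479 = 28.10 ms.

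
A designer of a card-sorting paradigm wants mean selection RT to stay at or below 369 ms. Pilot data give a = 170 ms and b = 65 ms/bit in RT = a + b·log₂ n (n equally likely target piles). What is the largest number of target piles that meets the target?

8

Set 170 + 65·log₂ n ≤ 369 → log₂ n ≤ (369 − 170)/65 = 3.0615.
So n ≤ 2^3.0615 = 8.349; the largest integer n is 8.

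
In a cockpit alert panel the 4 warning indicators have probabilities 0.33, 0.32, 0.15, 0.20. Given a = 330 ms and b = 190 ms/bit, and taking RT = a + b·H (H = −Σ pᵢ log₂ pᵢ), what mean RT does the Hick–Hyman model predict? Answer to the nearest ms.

H = 0.33·log₂(1/0.33) + 0.32·log₂(1/0.32) + 0.15·log₂(1/0.15) + 0.20·log₂(1/0.20) = 1.9288 bits.
RT = 330 + 190 × 1.9288 = 696.47 ms.

696 ms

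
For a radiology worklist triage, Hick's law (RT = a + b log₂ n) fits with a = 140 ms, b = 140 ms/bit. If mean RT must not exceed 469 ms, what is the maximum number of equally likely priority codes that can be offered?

5

Information budget: (469 − 140)/140 = 2.3500 bits, so n ≤ 2^2.3500 = 5.098 → at most 5.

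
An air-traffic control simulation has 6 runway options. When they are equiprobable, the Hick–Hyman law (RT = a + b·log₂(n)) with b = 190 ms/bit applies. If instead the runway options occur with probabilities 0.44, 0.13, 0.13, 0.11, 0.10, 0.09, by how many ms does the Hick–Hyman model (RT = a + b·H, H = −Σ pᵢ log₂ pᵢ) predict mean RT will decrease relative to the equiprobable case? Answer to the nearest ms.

58 ms

The RT saving is b·ΔH. Equiprobable H₀ = log₂(6) = 2.5850 bits; with the given probabilities H = 2.2816 bits.
b·(H₀ − H) = 190 × (2.5850 − 2.2816) = 57.64 ms.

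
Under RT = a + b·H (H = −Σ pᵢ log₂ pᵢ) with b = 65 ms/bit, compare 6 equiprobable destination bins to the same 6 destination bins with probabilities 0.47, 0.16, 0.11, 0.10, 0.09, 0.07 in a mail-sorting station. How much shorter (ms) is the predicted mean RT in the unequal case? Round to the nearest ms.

25 ms

The RT saving is b·ΔH. Equiprobable H₀ = log₂(6) = 2.5850 bits; with the given probabilities H = 2.1987 bits.
b·(H₀ − H) = 65 × (2.5850 − 2.1987) = 25.11 ms.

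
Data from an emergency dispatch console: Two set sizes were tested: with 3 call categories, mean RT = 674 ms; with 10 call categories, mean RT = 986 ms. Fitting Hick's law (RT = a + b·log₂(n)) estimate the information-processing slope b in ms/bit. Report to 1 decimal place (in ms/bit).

The slope on a log₂ axis is (986 − 674) / (3.3219 − 1.5850) = 179.624 ms/bit.

179.6 ms/bit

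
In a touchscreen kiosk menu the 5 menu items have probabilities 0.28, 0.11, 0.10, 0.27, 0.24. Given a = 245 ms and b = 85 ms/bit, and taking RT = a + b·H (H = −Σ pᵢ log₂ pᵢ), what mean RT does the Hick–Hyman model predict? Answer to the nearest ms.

Entropy contributions −pᵢ log₂ pᵢ: 0.5142, 0.3503, 0.3322, 0.5100, 0.4941; sum H = 2.2009 bits.
RT = a + bH = 245 + 85·2.2009 = 432.07 ms.

432 ms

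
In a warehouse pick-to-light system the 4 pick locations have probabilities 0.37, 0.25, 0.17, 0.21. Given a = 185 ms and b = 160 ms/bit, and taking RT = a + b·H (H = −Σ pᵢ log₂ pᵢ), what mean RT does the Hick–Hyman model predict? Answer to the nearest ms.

Entropy contributions −pᵢ log₂ pᵢ: 0.5307, 0.5000, 0.4346, 0.4728; sum H = 1.9381 bits.
RT = a + bH = 185 + 160·1.9381 = 495.10 ms.

495 ms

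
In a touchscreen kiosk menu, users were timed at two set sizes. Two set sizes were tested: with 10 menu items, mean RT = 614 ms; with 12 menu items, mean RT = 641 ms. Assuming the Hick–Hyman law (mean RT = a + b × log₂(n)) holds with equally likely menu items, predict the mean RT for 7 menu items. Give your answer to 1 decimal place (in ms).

561.2 ms

RT is linear in log₂ n, so two points fix the line:
  b = (641 − 614) / (log₂ 12 − log₂ 10) = 27 / (3.5850 − 3.3219) = 102.648 ms/bit
  a = 614 − 102.648 × 3.3219 = 273.010 ms
Then RT(7) = 273.010 + 102.648 × log₂ 7 = 273.010 + 102.648 × 2.8074 ≈ 561.180 ms.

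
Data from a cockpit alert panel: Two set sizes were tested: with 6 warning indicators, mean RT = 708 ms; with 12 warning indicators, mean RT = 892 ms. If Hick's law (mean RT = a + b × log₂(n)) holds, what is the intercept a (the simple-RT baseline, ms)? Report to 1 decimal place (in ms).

The slope on a log₂ axis is (892 − 708) / (3.5850 − 2.5850) = 184.000 ms/bit.
a = RT₁ − b·log₂ n₁ = 708 − 184.000 × 2.5850 = 232.367 ms.

232.4 ms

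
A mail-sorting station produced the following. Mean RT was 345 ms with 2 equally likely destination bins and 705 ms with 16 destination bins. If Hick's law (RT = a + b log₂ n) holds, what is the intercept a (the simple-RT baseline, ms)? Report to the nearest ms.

225 ms

b = (RT₂ − RT₁)/(log₂ n₂ − log₂ n₁) = (705 − 345)/(4 − 1) = 120 ms/bit.
a = RT₁ − b·log₂ n₁ = 345 − 120 × 1 = 225.000 ms.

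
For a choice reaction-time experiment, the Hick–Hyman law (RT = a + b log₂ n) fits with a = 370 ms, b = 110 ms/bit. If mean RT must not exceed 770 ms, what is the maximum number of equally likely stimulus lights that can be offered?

12

Set 370 + 110·log₂ n ≤ 770 → log₂ n ≤ (770 − 370)/110 = 3.6364.
So n ≤ 2^3.6364 = 12.435; the largest integer n is 12.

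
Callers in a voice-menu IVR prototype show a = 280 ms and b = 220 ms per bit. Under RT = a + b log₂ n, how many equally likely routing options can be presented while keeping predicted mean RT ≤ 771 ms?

Set 280 + 220·log₂ n ≤ 771 → log₂ n ≤ (771 − 280)/220 = 2.2318.
So n ≤ 2^2.2318 = 4.697; the largest integer n is 4.

4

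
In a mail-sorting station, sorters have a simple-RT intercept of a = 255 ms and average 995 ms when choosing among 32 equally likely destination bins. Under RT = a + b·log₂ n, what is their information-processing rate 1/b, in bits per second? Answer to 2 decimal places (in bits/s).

b = (995 − 255)/log₂ 32 = 740/5 = 148.000 ms per bit = 0.14800 s/bit; the reciprocal is 6.757 bits/s.

6.76 bits/s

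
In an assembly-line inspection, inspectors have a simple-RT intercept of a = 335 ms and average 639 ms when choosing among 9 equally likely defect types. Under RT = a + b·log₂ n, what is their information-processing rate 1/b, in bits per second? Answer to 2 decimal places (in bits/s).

10.43 bits/s

Choice component = 639 − 335 = 304 ms over log₂(9) = 3.1699 bits.
b = 304 / 3.1699 = 95.901 ms/bit, so 1/b = 10.427 bits/s.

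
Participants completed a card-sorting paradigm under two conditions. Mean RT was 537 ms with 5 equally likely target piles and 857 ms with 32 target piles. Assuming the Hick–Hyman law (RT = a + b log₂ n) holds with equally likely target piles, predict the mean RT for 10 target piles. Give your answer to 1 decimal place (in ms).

656.5 ms

With log₂ n on the abscissa the relation is linear; from the two conditions:
  b = (857 − 537) / (log₂ 32 − log₂ 5) = 320 / (5 − 2.3219) = 119.489 ms/bit
  a = 537 − 119.489 × 2.3219 = 259.555 ms
Then RT(10) = 259.555 + 119.489 × log₂ 10 = 259.555 + 119.489 × 3.3219 ≈ 656.489 ms.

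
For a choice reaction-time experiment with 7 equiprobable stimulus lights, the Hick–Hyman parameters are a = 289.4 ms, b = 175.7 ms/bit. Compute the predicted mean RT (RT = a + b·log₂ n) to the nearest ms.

log₂(7) = 2.8074 bits, so RT = 289.4 + 175.7 × 2.8074 ≈ 782.652 ms.

783 ms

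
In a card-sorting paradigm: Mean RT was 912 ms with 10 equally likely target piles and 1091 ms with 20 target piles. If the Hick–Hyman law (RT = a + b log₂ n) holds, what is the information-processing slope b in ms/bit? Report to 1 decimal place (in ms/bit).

179.0 ms/bit

b = (RT₂ − RT₁)/(log₂ n₂ − log₂ n₁) = (1091 − 912)/(4.3219 − 3.3219) = 179.000 ms/bit.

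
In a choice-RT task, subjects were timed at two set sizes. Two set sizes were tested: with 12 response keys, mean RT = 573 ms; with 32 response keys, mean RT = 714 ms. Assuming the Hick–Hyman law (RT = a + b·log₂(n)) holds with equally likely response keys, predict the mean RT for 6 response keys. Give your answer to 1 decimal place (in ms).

473.4 ms

With log₂ n on the abscissa the relation is linear; from the two conditions:
  b = (714 − 573) / (log₂ 32 − log₂ 12) = 141 / (5 − 3.5850) = 99.644 ms/bit
  a = 573 − 99.644 × 3.5850 = 215.780 ms
Then RT(6) = 215.780 + 99.644 × log₂ 6 = 215.780 + 99.644 × 2.5850 ≈ 473.356 ms.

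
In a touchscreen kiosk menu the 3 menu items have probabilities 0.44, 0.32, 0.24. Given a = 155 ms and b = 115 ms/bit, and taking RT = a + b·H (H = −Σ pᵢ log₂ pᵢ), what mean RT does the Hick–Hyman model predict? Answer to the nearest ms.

332 ms

Entropy contributions −pᵢ log₂ pᵢ: 0.5211, 0.5260, 0.4941; sum H = 1.5413 bits.
RT = a + bH = 155 + 115·1.5413 = 332.25 ms.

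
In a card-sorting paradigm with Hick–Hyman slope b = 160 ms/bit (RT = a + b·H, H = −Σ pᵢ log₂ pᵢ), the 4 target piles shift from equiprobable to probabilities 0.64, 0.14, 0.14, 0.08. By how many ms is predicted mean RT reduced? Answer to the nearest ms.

80 ms

Equiprobable entropy H₀ = log₂ 4 = 2.0000 bits.
Skewed entropy H = −Σ pᵢ log₂ pᵢ = 1.4978 bits.
ΔRT = b·(H₀ − H) = 160 × 0.5022 = 80.35 ms.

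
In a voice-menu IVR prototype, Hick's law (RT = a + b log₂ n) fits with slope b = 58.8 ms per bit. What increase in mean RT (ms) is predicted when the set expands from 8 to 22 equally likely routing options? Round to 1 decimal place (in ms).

85.8 ms

ΔRT = (a + b log₂ n₂) − (a + b log₂ n₁) = b·(log₂ n₂ − log₂ n₁).
log₂(22) − log₂(8) = 4.4594 − 3 = 1.4594.
ΔRT = 58.8 × 1.4594 = 85.815 ms.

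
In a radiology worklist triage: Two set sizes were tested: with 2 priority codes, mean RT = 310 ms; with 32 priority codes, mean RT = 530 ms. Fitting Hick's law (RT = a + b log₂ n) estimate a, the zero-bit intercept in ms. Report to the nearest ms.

255 ms

b = (RT₂ − RT₁)/(log₂ n₂ − log₂ n₁) = (530 − 310)/(5 − 1) = 55 ms/bit.
Intercept: a = 310 − 55·log₂(2) = 255.000 ms.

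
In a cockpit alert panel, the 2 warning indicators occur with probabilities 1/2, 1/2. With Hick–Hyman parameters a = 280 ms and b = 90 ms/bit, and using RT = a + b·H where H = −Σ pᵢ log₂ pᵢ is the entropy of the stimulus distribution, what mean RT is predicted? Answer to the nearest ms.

Each term −pᵢ log₂ pᵢ: 0.5·1 + 0.5·1; summed, H = 1.000 bits.
Mean RT = a + bH = 280 + 90·1.000 = 370.00 ms.

370 ms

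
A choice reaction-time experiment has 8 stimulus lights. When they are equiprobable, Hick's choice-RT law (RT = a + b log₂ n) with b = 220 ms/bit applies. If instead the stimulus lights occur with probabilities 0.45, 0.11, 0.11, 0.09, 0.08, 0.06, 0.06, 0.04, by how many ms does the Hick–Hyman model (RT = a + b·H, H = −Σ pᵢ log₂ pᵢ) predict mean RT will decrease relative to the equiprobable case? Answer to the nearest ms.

The RT saving is b·ΔH. Equiprobable H₀ = log₂(8) = 3.0000 bits; with the given probabilities H = 2.4960 bits.
b·(H₀ − H) = 220 × (3.0000 − 2.4960) = 110.89 ms.

111 ms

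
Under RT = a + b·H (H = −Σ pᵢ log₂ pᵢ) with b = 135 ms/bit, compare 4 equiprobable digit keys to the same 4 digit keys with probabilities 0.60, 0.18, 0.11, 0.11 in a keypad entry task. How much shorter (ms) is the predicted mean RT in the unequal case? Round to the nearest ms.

56 ms

The RT saving is b·ΔH. Equiprobable H₀ = log₂(4) = 2.0000 bits; with the given probabilities H = 1.5881 bits.
b·(H₀ − H) = 135 × (2.0000 − 1.5881) = 55.61 ms.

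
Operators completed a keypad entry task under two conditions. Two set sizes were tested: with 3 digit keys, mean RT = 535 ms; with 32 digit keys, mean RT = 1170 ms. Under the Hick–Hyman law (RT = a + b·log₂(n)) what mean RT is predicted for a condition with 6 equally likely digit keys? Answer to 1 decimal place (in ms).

Fit slope and intercept:
  b = (1170 − 535) / (log₂ 32 − log₂ 3) = 635 / (5 − 1.5850) = 185.942 ms/bit
  a = 535 − 185.942 × 1.5850 = 240.288 ms
Then RT(6) = 240.288 + 185.942 × log₂ 6 = 240.288 + 185.942 × 2.5850 ≈ 720.942 ms.

720.9 ms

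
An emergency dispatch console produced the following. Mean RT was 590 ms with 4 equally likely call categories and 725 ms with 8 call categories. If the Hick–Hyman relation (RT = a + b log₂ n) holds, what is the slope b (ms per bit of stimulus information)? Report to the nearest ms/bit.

135 ms/bit

b = (RT₂ − RT₁)/(log₂ n₂ − log₂ n₁) = (725 − 590)/(3 − 2) = 135 ms/bit.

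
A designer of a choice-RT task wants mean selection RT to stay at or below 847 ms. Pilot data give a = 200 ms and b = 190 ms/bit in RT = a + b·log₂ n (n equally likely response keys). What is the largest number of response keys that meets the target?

190·log₂ n ≤ 847 − 200 = 647, giving log₂ n ≤ 3.4053 and n ≤ 10.595. The largest whole number is 10.

10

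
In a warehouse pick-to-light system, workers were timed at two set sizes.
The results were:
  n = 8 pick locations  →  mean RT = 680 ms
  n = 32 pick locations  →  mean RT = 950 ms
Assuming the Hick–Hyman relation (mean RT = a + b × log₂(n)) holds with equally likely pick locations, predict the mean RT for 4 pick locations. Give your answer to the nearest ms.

545 ms

Fit slope and intercept:
  b = (950 − 680) / (log₂ 32 − log₂ 8) = 270 / (5 − 3) = 135 ms/bit
  a = 680 − 135 × 3 = 275 ms
Then RT(4) = 275 + 135 × log₂ 4 = 275 + 135 × 2 ≈ 545.000 ms.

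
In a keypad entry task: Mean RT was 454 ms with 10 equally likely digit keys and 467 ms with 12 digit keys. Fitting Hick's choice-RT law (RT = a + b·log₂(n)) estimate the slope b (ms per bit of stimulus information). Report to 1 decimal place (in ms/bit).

49.4 ms/bit

b = (RT₂ − RT₁)/(log₂ n₂ − log₂ n₁) = (467 − 454)/(3.5850 − 3.3219) = 49.423 ms/bit.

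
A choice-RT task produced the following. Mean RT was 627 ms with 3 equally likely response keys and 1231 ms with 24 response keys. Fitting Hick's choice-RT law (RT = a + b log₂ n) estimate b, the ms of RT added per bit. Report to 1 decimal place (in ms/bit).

201.3 ms/bit

b = (RT₂ − RT₁)/(log₂ n₂ − log₂ n₁) = (1231 − 627)/(4.5850 − 1.5850) = 201.333 ms/bit.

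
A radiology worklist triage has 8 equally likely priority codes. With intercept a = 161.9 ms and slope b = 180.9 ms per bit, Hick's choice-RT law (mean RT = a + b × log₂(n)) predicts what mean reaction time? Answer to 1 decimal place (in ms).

704.6 ms

log₂(8) = 3 bits, so RT = 161.9 + 180.9 × 3 ≈ 704.600 ms.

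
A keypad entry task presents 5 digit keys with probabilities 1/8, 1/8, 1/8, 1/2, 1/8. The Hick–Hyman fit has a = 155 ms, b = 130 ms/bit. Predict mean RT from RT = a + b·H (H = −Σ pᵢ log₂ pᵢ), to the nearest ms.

415 ms

Each term −pᵢ log₂ pᵢ: 0.125·3 + 0.125·3 + 0.125·3 + 0.5·1 + 0.125·3; summed, H = 2.000 bits.
Mean RT = a + bH = 155 + 130·2.000 = 415.00 ms.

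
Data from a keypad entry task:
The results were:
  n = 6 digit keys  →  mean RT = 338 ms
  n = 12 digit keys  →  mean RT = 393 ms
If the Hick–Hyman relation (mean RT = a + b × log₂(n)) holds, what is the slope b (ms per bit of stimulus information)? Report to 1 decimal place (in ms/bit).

Slope: b = (393 − 338) / (log₂ 12 − log₂ 6) = 55/1.0000 = 55.000 ms/bit.

55.0 ms/bit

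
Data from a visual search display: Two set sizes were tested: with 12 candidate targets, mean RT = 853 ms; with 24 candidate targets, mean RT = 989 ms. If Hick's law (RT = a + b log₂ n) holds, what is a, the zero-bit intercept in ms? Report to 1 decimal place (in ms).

365.4 ms

Slope: b = (989 − 853) / (log₂ 24 − log₂ 12) = 136/1.0000 = 136.000 ms/bit.
Intercept: a = 853 − 136.000·log₂(12) = 365.445 ms.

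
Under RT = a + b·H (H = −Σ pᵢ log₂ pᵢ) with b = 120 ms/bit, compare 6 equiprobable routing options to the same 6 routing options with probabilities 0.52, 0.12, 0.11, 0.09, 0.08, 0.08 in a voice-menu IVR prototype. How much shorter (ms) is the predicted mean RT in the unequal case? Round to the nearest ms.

Equiprobable entropy H₀ = log₂ 6 = 2.5850 bits.
Skewed entropy H = −Σ pᵢ log₂ pᵢ = 2.1036 bits.
ΔRT = b·(H₀ − H) = 120 × 0.4814 = 57.76 ms.

58 ms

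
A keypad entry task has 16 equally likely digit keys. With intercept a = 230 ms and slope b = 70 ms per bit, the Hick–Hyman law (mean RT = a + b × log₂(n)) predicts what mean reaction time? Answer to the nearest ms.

510 ms

log₂(16) = 4 bits, so RT = 230 + 70 × 4 ≈ 510.000 ms.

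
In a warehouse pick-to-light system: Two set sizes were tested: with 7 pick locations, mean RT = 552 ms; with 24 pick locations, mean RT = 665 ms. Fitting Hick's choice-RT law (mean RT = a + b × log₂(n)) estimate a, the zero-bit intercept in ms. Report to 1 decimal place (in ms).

b = (RT₂ − RT₁)/(log₂ n₂ − log₂ n₁) = (665 − 552)/(4.5850 − 2.8074) = 63.569 ms/bit.
a = RT₁ − b·log₂ n₁ = 552 − 63.569 × 2.8074 = 373.540 ms.

373.5 ms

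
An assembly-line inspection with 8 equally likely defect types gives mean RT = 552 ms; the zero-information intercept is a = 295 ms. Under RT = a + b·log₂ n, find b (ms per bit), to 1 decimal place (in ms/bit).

85.7 ms/bit

8 alternatives carry log₂ 8 = 3 bits; the choice cost is 552 − 295 = 257 ms, so b = 257/3 = 85.667 ms/bit.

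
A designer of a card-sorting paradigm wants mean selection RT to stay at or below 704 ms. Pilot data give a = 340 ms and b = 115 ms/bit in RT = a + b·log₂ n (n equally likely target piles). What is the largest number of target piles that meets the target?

8

Information budget: (704 − 340)/115 = 3.1652 bits, so n ≤ 2^3.1652 = 8.971 → at most 8.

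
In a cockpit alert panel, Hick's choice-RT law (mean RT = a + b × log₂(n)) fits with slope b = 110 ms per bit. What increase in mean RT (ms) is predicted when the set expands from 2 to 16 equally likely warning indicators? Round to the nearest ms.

330 ms

The intercept a cancels: ΔRT = b·(log₂ n₂ − log₂ n₁) = b·log₂(n₂/n₁).
log₂(16) − log₂(2) = log₂(16/2) = log₂(8) = 3.
ΔRT = 110 × 3.0000 = 330.000 ms.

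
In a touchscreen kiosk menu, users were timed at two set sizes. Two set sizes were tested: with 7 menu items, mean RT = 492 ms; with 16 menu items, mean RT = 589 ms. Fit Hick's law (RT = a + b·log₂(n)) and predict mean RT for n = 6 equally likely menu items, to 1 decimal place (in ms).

RT is linear in log₂ n, so two points fix the line:
  b = (589 − 492) / (log₂ 16 − log₂ 7) = 97 / (4 − 2.8074) = 81.332 ms/bit
  a = 492 − 81.332 × 2.8074 = 263.673 ms
Then RT(6) = 263.673 + 81.332 × log₂ 6 = 263.673 + 81.332 × 2.5850 ≈ 473.912 ms.

473.9 ms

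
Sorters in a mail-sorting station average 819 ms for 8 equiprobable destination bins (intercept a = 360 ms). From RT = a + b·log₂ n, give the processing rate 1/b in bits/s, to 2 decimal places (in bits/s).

b = (819 − 360)/log₂ 8 = 459/3 = 153.000 ms per bit = 0.15300 s/bit; the reciprocal is 6.536 bits/s.

6.54 bits/s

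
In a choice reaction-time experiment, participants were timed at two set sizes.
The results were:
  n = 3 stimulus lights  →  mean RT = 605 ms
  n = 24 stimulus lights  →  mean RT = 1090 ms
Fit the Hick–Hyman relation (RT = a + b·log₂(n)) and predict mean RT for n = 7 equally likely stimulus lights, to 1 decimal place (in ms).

With log₂ n on the abscissa the relation is linear; from the two conditions:
  b = (1090 − 605) / (log₂ 24 − log₂ 3) = 485 / (4.5850 − 1.5850) = 161.667 ms/bit
  a = 605 − 161.667 × 1.5850 = 348.764 ms
Then RT(7) = 348.764 + 161.667 × log₂ 7 = 348.764 + 161.667 × 2.8074 ≈ 802.620 ms.

802.6 ms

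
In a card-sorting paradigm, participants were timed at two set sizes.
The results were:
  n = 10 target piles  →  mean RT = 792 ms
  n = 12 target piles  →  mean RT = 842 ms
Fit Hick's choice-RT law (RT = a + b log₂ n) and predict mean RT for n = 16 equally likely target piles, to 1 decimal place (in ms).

RT is linear in log₂ n, so two points fix the line:
  b = (842 − 792) / (log₂ 12 − log₂ 10) = 50 / (3.5850 − 3.3219) = 190.089 ms/bit
  a = 792 − 190.089 × 3.3219 = 160.537 ms
Then RT(16) = 160.537 + 190.089 × log₂ 16 = 160.537 + 190.089 × 4 ≈ 920.894 ms.

920.9 ms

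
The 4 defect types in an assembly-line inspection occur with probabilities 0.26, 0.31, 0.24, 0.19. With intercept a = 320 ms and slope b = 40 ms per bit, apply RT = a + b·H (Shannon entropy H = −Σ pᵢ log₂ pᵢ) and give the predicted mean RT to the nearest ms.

399 ms

H = 0.26·log₂(1/0.26) + 0.31·log₂(1/0.31) + 0.24·log₂(1/0.24) + 0.19·log₂(1/0.19) = 1.9784 bits.
RT = 320 + 40 × 1.9784 = 399.14 ms.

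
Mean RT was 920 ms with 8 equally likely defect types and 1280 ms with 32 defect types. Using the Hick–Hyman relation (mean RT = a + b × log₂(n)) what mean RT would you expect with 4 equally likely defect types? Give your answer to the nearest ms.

RT is linear in log₂ n, so two points fix the line:
  b = (1280 − 920) / (log₂ 32 − log₂ 8) = 360 / (5 − 3) = 180 ms/bit
  a = 920 − 180 × 3 = 380 ms
Then RT(4) = 380 + 180 × log₂ 4 = 380 + 180 × 2 ≈ 740.000 ms.

740 ms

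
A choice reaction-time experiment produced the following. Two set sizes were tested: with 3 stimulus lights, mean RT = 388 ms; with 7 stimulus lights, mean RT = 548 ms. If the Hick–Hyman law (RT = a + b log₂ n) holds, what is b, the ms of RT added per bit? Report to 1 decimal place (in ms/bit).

130.9 ms/bit

The slope on a log₂ axis is (548 − 388) / (2.8074 − 1.5850) = 130.891 ms/bit.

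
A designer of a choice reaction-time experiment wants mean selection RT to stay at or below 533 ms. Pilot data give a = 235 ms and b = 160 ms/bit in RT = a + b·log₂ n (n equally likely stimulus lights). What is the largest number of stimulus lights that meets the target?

Set 235 + 160·log₂ n ≤ 533 → log₂ n ≤ (533 − 235)/160 = 1.8625.
So n ≤ 2^1.8625 = 3.636; the largest integer n is 3.

3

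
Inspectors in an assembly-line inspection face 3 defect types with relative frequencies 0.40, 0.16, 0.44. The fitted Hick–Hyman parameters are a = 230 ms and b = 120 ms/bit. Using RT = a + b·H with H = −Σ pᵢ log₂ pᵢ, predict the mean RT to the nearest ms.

Entropy contributions −pᵢ log₂ pᵢ: 0.5288, 0.4230, 0.5211; sum H = 1.4729 bits.
RT = a + bH = 230 + 120·1.4729 = 406.75 ms.

407 ms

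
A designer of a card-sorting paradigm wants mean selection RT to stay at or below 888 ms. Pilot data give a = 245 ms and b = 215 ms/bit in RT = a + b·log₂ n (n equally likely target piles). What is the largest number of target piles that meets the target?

Information budget: (888 − 245)/215 = 2.9907 bits, so n ≤ 2^2.9907 = 7.949 → at most 7.

7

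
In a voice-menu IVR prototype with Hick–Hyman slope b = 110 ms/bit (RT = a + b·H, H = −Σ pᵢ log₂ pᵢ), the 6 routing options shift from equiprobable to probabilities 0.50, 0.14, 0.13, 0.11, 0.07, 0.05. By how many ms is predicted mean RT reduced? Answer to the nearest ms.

52 ms

The RT saving is b·ΔH. Equiprobable H₀ = log₂(6) = 2.5850 bits; with the given probabilities H = 2.1147 bits.
b·(H₀ − H) = 110 × (2.5850 − 2.1147) = 51.73 ms.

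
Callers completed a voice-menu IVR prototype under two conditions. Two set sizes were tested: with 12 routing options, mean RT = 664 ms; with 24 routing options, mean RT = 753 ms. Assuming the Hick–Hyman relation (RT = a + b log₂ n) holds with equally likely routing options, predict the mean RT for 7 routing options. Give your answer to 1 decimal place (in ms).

594.8 ms

RT is linear in log₂ n, so two points fix the line:
  b = (753 − 664) / (log₂ 24 − log₂ 12) = 89 / (4.5850 − 3.5850) = 89.000 ms/bit
  a = 664 − 89.000 × 3.5850 = 344.938 ms
Then RT(7) = 344.938 + 89.000 × log₂ 7 = 344.938 + 89.000 × 2.8074 ≈ 594.793 ms.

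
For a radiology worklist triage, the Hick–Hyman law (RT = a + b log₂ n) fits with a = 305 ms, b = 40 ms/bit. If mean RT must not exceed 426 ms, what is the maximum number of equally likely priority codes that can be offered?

8

40·log₂ n ≤ 426 − 305 = 121, giving log₂ n ≤ 3.0250 and n ≤ 8.140. The largest whole number is 8.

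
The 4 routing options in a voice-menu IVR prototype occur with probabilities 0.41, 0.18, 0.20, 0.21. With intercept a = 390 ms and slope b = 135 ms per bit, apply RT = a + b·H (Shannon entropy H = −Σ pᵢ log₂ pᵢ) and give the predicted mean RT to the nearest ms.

Entropy contributions −pᵢ log₂ pᵢ: 0.5274, 0.4453, 0.4644, 0.4728; sum H = 1.9099 bits.
RT = a + bH = 390 + 135·1.9099 = 647.84 ms.

648 ms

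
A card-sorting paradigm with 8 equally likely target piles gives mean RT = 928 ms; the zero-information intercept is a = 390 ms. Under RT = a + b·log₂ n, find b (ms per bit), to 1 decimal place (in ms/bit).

179.3 ms/bit

log₂(8) = 3 bits.
b = (RT − a)/log₂ n = (928 − 390) / 3 = 179.333 ms/bit.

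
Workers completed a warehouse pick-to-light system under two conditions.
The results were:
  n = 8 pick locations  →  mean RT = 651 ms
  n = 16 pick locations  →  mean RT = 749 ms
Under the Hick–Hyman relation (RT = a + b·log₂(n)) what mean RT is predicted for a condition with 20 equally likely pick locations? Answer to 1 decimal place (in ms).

RT is linear in log₂ n, so two points fix the line:
  b = (749 − 651) / (log₂ 16 − log₂ 8) = 98 / (4 − 3) = 98.000 ms/bit
  a = 651 − 98.000 × 3 = 357.000 ms
Then RT(20) = 357.000 + 98.000 × log₂ 20 = 357.000 + 98.000 × 4.3219 ≈ 780.549 ms.

780.5 ms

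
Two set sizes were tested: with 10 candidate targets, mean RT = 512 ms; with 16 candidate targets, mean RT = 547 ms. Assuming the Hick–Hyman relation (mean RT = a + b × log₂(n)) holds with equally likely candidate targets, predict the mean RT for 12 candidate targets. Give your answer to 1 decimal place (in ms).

525.6 ms

RT is linear in log₂ n, so two points fix the line:
  b = (547 − 512) / (log₂ 16 − log₂ 10) = 35 / (4 − 3.3219) = 51.617 ms/bit
  a = 512 − 51.617 × 3.3219 = 340.532 ms
Then RT(12) = 340.532 + 51.617 × log₂ 12 = 340.532 + 51.617 × 3.5850 ≈ 525.577 ms.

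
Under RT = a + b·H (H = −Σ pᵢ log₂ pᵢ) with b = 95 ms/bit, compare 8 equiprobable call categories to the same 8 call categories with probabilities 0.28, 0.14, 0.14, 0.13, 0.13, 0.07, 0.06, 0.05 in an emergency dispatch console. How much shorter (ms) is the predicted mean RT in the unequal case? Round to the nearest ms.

19 ms

The RT saving is b·ΔH. Equiprobable H₀ = log₂(8) = 3.0000 bits; with the given probabilities H = 2.8019 bits.
b·(H₀ − H) = 95 × (3.0000 − 2.8019) = 18.82 ms.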